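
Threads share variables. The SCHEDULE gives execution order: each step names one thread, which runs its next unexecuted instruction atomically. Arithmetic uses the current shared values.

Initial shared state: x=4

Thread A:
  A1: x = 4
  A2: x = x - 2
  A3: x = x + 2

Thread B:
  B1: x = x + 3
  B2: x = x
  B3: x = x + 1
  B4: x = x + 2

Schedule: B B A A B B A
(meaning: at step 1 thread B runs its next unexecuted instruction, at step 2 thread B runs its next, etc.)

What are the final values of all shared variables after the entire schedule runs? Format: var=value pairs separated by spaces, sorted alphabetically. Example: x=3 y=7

Step 1: thread B executes B1 (x = x + 3). Shared: x=7. PCs: A@0 B@1
Step 2: thread B executes B2 (x = x). Shared: x=7. PCs: A@0 B@2
Step 3: thread A executes A1 (x = 4). Shared: x=4. PCs: A@1 B@2
Step 4: thread A executes A2 (x = x - 2). Shared: x=2. PCs: A@2 B@2
Step 5: thread B executes B3 (x = x + 1). Shared: x=3. PCs: A@2 B@3
Step 6: thread B executes B4 (x = x + 2). Shared: x=5. PCs: A@2 B@4
Step 7: thread A executes A3 (x = x + 2). Shared: x=7. PCs: A@3 B@4

Answer: x=7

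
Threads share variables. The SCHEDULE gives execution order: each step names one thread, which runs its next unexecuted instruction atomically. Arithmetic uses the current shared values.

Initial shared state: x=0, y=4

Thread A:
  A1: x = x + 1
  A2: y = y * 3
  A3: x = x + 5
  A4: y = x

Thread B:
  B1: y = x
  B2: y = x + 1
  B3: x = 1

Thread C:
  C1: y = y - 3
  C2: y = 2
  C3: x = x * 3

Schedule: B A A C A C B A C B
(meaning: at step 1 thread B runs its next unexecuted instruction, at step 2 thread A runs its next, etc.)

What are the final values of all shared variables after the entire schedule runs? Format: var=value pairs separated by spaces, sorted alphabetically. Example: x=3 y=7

Answer: x=1 y=6

Derivation:
Step 1: thread B executes B1 (y = x). Shared: x=0 y=0. PCs: A@0 B@1 C@0
Step 2: thread A executes A1 (x = x + 1). Shared: x=1 y=0. PCs: A@1 B@1 C@0
Step 3: thread A executes A2 (y = y * 3). Shared: x=1 y=0. PCs: A@2 B@1 C@0
Step 4: thread C executes C1 (y = y - 3). Shared: x=1 y=-3. PCs: A@2 B@1 C@1
Step 5: thread A executes A3 (x = x + 5). Shared: x=6 y=-3. PCs: A@3 B@1 C@1
Step 6: thread C executes C2 (y = 2). Shared: x=6 y=2. PCs: A@3 B@1 C@2
Step 7: thread B executes B2 (y = x + 1). Shared: x=6 y=7. PCs: A@3 B@2 C@2
Step 8: thread A executes A4 (y = x). Shared: x=6 y=6. PCs: A@4 B@2 C@2
Step 9: thread C executes C3 (x = x * 3). Shared: x=18 y=6. PCs: A@4 B@2 C@3
Step 10: thread B executes B3 (x = 1). Shared: x=1 y=6. PCs: A@4 B@3 C@3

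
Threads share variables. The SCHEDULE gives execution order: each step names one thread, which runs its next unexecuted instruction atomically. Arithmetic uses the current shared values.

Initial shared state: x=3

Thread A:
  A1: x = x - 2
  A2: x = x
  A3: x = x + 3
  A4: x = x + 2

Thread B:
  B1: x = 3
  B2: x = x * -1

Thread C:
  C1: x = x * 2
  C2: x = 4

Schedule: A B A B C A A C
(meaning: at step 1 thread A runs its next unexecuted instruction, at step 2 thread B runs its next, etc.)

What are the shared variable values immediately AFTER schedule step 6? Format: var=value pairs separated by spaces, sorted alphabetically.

Step 1: thread A executes A1 (x = x - 2). Shared: x=1. PCs: A@1 B@0 C@0
Step 2: thread B executes B1 (x = 3). Shared: x=3. PCs: A@1 B@1 C@0
Step 3: thread A executes A2 (x = x). Shared: x=3. PCs: A@2 B@1 C@0
Step 4: thread B executes B2 (x = x * -1). Shared: x=-3. PCs: A@2 B@2 C@0
Step 5: thread C executes C1 (x = x * 2). Shared: x=-6. PCs: A@2 B@2 C@1
Step 6: thread A executes A3 (x = x + 3). Shared: x=-3. PCs: A@3 B@2 C@1

Answer: x=-3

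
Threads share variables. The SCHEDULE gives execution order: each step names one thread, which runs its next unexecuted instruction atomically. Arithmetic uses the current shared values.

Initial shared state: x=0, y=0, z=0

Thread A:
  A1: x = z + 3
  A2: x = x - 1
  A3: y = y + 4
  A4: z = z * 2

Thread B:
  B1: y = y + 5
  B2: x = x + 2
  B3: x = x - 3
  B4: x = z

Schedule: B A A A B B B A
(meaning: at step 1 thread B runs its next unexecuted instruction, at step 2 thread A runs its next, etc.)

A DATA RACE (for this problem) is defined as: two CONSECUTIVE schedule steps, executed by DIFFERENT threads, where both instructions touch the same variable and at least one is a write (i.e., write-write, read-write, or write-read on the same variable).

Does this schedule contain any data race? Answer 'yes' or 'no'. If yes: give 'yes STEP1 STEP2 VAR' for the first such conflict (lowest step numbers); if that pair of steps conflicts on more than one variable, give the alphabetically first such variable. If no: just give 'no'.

Answer: yes 7 8 z

Derivation:
Steps 1,2: B(r=y,w=y) vs A(r=z,w=x). No conflict.
Steps 2,3: same thread (A). No race.
Steps 3,4: same thread (A). No race.
Steps 4,5: A(r=y,w=y) vs B(r=x,w=x). No conflict.
Steps 5,6: same thread (B). No race.
Steps 6,7: same thread (B). No race.
Steps 7,8: B(x = z) vs A(z = z * 2). RACE on z (R-W).
First conflict at steps 7,8.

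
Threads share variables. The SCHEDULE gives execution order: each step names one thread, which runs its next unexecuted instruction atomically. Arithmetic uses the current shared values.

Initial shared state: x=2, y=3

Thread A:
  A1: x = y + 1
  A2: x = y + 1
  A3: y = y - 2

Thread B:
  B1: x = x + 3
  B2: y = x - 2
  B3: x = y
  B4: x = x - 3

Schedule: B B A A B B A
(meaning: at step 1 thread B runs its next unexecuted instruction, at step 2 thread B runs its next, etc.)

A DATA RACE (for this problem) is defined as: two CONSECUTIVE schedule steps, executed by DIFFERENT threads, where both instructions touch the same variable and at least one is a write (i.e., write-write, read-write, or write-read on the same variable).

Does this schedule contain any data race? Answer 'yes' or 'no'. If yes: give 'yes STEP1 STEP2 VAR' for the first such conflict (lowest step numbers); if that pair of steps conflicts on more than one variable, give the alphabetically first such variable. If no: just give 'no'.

Steps 1,2: same thread (B). No race.
Steps 2,3: B(y = x - 2) vs A(x = y + 1). RACE on x (R-W), y (W-R). Multiple vars; alphabetically first is x.
Steps 3,4: same thread (A). No race.
Steps 4,5: A(x = y + 1) vs B(x = y). RACE on x (W-W).
Steps 5,6: same thread (B). No race.
Steps 6,7: B(r=x,w=x) vs A(r=y,w=y). No conflict.
First conflict at steps 2,3.

Answer: yes 2 3 x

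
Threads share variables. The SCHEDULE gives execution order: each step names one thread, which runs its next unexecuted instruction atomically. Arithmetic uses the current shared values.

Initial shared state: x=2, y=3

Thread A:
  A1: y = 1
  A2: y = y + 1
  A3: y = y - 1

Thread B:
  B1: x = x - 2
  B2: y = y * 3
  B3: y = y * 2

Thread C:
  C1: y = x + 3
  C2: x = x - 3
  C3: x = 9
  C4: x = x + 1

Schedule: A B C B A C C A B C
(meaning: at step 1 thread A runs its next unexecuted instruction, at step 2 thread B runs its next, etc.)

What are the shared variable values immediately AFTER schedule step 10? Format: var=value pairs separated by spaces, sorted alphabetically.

Answer: x=10 y=18

Derivation:
Step 1: thread A executes A1 (y = 1). Shared: x=2 y=1. PCs: A@1 B@0 C@0
Step 2: thread B executes B1 (x = x - 2). Shared: x=0 y=1. PCs: A@1 B@1 C@0
Step 3: thread C executes C1 (y = x + 3). Shared: x=0 y=3. PCs: A@1 B@1 C@1
Step 4: thread B executes B2 (y = y * 3). Shared: x=0 y=9. PCs: A@1 B@2 C@1
Step 5: thread A executes A2 (y = y + 1). Shared: x=0 y=10. PCs: A@2 B@2 C@1
Step 6: thread C executes C2 (x = x - 3). Shared: x=-3 y=10. PCs: A@2 B@2 C@2
Step 7: thread C executes C3 (x = 9). Shared: x=9 y=10. PCs: A@2 B@2 C@3
Step 8: thread A executes A3 (y = y - 1). Shared: x=9 y=9. PCs: A@3 B@2 C@3
Step 9: thread B executes B3 (y = y * 2). Shared: x=9 y=18. PCs: A@3 B@3 C@3
Step 10: thread C executes C4 (x = x + 1). Shared: x=10 y=18. PCs: A@3 B@3 C@4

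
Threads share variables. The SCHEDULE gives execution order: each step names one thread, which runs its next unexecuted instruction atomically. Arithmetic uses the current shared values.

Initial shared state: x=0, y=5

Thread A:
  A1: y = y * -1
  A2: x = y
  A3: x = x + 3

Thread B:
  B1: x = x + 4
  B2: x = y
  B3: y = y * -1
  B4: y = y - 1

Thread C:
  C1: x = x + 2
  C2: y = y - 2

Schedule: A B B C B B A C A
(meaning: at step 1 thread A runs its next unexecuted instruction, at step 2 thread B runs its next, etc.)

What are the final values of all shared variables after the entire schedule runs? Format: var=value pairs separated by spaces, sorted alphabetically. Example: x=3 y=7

Step 1: thread A executes A1 (y = y * -1). Shared: x=0 y=-5. PCs: A@1 B@0 C@0
Step 2: thread B executes B1 (x = x + 4). Shared: x=4 y=-5. PCs: A@1 B@1 C@0
Step 3: thread B executes B2 (x = y). Shared: x=-5 y=-5. PCs: A@1 B@2 C@0
Step 4: thread C executes C1 (x = x + 2). Shared: x=-3 y=-5. PCs: A@1 B@2 C@1
Step 5: thread B executes B3 (y = y * -1). Shared: x=-3 y=5. PCs: A@1 B@3 C@1
Step 6: thread B executes B4 (y = y - 1). Shared: x=-3 y=4. PCs: A@1 B@4 C@1
Step 7: thread A executes A2 (x = y). Shared: x=4 y=4. PCs: A@2 B@4 C@1
Step 8: thread C executes C2 (y = y - 2). Shared: x=4 y=2. PCs: A@2 B@4 C@2
Step 9: thread A executes A3 (x = x + 3). Shared: x=7 y=2. PCs: A@3 B@4 C@2

Answer: x=7 y=2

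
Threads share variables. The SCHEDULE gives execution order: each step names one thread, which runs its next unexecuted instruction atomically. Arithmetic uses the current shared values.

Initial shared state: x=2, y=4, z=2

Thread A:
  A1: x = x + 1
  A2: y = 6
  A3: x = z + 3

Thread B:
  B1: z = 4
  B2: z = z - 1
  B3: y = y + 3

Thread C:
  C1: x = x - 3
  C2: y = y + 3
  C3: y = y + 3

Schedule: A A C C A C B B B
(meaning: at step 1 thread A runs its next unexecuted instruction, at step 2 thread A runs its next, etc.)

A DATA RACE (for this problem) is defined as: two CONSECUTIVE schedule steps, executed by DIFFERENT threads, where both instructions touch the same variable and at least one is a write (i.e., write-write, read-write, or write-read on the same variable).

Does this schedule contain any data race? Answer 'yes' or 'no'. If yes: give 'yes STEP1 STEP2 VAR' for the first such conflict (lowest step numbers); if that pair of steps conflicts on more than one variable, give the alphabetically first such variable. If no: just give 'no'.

Answer: no

Derivation:
Steps 1,2: same thread (A). No race.
Steps 2,3: A(r=-,w=y) vs C(r=x,w=x). No conflict.
Steps 3,4: same thread (C). No race.
Steps 4,5: C(r=y,w=y) vs A(r=z,w=x). No conflict.
Steps 5,6: A(r=z,w=x) vs C(r=y,w=y). No conflict.
Steps 6,7: C(r=y,w=y) vs B(r=-,w=z). No conflict.
Steps 7,8: same thread (B). No race.
Steps 8,9: same thread (B). No race.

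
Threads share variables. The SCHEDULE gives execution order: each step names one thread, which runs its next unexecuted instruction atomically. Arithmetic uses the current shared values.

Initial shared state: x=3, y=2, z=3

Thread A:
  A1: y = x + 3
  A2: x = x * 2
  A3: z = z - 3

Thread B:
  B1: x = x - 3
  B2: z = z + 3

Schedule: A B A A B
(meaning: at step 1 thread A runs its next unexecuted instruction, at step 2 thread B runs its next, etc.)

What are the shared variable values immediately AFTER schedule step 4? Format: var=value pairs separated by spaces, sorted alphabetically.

Answer: x=0 y=6 z=0

Derivation:
Step 1: thread A executes A1 (y = x + 3). Shared: x=3 y=6 z=3. PCs: A@1 B@0
Step 2: thread B executes B1 (x = x - 3). Shared: x=0 y=6 z=3. PCs: A@1 B@1
Step 3: thread A executes A2 (x = x * 2). Shared: x=0 y=6 z=3. PCs: A@2 B@1
Step 4: thread A executes A3 (z = z - 3). Shared: x=0 y=6 z=0. PCs: A@3 B@1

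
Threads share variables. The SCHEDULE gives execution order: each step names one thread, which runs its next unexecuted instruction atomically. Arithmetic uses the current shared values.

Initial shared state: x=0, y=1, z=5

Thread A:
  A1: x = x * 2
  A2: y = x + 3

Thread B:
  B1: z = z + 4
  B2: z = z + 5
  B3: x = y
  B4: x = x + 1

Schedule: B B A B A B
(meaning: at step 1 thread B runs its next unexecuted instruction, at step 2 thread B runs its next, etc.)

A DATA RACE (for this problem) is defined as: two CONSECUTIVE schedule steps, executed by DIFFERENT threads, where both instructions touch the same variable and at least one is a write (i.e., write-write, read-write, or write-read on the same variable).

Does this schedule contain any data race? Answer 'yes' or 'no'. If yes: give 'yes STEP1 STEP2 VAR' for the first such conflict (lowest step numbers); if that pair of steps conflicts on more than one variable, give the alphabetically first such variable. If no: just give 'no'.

Answer: yes 3 4 x

Derivation:
Steps 1,2: same thread (B). No race.
Steps 2,3: B(r=z,w=z) vs A(r=x,w=x). No conflict.
Steps 3,4: A(x = x * 2) vs B(x = y). RACE on x (W-W).
Steps 4,5: B(x = y) vs A(y = x + 3). RACE on x (W-R), y (R-W). Multiple vars; alphabetically first is x.
Steps 5,6: A(y = x + 3) vs B(x = x + 1). RACE on x (R-W).
First conflict at steps 3,4.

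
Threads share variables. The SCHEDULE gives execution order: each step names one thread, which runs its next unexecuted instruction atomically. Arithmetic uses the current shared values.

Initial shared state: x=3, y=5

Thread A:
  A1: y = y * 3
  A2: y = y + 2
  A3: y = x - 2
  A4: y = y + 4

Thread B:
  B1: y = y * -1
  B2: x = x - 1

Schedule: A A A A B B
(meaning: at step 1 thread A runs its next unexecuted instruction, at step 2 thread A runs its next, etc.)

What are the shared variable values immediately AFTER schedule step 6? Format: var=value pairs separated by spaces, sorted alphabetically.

Step 1: thread A executes A1 (y = y * 3). Shared: x=3 y=15. PCs: A@1 B@0
Step 2: thread A executes A2 (y = y + 2). Shared: x=3 y=17. PCs: A@2 B@0
Step 3: thread A executes A3 (y = x - 2). Shared: x=3 y=1. PCs: A@3 B@0
Step 4: thread A executes A4 (y = y + 4). Shared: x=3 y=5. PCs: A@4 B@0
Step 5: thread B executes B1 (y = y * -1). Shared: x=3 y=-5. PCs: A@4 B@1
Step 6: thread B executes B2 (x = x - 1). Shared: x=2 y=-5. PCs: A@4 B@2

Answer: x=2 y=-5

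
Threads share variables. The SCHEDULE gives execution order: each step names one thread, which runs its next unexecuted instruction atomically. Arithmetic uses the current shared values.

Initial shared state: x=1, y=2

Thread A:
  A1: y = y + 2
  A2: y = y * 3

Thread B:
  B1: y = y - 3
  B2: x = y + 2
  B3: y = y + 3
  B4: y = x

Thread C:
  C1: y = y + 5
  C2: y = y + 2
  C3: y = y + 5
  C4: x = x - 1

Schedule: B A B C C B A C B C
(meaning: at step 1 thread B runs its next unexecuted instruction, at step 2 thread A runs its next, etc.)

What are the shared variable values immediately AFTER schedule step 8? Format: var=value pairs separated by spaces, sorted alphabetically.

Step 1: thread B executes B1 (y = y - 3). Shared: x=1 y=-1. PCs: A@0 B@1 C@0
Step 2: thread A executes A1 (y = y + 2). Shared: x=1 y=1. PCs: A@1 B@1 C@0
Step 3: thread B executes B2 (x = y + 2). Shared: x=3 y=1. PCs: A@1 B@2 C@0
Step 4: thread C executes C1 (y = y + 5). Shared: x=3 y=6. PCs: A@1 B@2 C@1
Step 5: thread C executes C2 (y = y + 2). Shared: x=3 y=8. PCs: A@1 B@2 C@2
Step 6: thread B executes B3 (y = y + 3). Shared: x=3 y=11. PCs: A@1 B@3 C@2
Step 7: thread A executes A2 (y = y * 3). Shared: x=3 y=33. PCs: A@2 B@3 C@2
Step 8: thread C executes C3 (y = y + 5). Shared: x=3 y=38. PCs: A@2 B@3 C@3

Answer: x=3 y=38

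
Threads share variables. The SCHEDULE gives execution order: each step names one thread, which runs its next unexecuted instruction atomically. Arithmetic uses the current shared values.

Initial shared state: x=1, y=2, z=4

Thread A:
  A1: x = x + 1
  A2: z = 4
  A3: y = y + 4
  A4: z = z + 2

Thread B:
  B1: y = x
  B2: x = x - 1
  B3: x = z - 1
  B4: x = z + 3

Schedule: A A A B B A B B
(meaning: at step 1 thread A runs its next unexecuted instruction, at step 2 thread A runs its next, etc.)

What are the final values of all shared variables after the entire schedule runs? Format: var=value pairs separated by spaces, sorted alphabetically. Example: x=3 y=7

Step 1: thread A executes A1 (x = x + 1). Shared: x=2 y=2 z=4. PCs: A@1 B@0
Step 2: thread A executes A2 (z = 4). Shared: x=2 y=2 z=4. PCs: A@2 B@0
Step 3: thread A executes A3 (y = y + 4). Shared: x=2 y=6 z=4. PCs: A@3 B@0
Step 4: thread B executes B1 (y = x). Shared: x=2 y=2 z=4. PCs: A@3 B@1
Step 5: thread B executes B2 (x = x - 1). Shared: x=1 y=2 z=4. PCs: A@3 B@2
Step 6: thread A executes A4 (z = z + 2). Shared: x=1 y=2 z=6. PCs: A@4 B@2
Step 7: thread B executes B3 (x = z - 1). Shared: x=5 y=2 z=6. PCs: A@4 B@3
Step 8: thread B executes B4 (x = z + 3). Shared: x=9 y=2 z=6. PCs: A@4 B@4

Answer: x=9 y=2 z=6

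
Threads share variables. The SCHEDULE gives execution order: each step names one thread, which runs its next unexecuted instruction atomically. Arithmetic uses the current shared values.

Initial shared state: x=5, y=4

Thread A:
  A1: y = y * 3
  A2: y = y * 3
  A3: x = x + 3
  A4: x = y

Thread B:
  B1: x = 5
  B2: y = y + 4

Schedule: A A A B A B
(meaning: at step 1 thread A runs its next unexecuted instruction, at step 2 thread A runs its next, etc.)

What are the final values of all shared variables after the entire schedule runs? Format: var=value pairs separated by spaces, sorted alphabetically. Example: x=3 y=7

Step 1: thread A executes A1 (y = y * 3). Shared: x=5 y=12. PCs: A@1 B@0
Step 2: thread A executes A2 (y = y * 3). Shared: x=5 y=36. PCs: A@2 B@0
Step 3: thread A executes A3 (x = x + 3). Shared: x=8 y=36. PCs: A@3 B@0
Step 4: thread B executes B1 (x = 5). Shared: x=5 y=36. PCs: A@3 B@1
Step 5: thread A executes A4 (x = y). Shared: x=36 y=36. PCs: A@4 B@1
Step 6: thread B executes B2 (y = y + 4). Shared: x=36 y=40. PCs: A@4 B@2

Answer: x=36 y=40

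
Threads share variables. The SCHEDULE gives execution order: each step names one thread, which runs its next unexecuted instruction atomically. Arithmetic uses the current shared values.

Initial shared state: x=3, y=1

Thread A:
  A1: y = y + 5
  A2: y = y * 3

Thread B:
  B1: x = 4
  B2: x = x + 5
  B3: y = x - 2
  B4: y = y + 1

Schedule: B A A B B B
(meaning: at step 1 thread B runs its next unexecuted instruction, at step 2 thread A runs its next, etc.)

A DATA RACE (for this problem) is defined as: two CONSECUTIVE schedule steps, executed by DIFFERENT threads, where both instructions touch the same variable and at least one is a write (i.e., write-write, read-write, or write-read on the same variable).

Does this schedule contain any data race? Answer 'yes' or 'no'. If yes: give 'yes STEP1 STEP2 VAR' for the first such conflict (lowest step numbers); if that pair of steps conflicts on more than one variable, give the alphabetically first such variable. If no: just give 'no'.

Steps 1,2: B(r=-,w=x) vs A(r=y,w=y). No conflict.
Steps 2,3: same thread (A). No race.
Steps 3,4: A(r=y,w=y) vs B(r=x,w=x). No conflict.
Steps 4,5: same thread (B). No race.
Steps 5,6: same thread (B). No race.

Answer: no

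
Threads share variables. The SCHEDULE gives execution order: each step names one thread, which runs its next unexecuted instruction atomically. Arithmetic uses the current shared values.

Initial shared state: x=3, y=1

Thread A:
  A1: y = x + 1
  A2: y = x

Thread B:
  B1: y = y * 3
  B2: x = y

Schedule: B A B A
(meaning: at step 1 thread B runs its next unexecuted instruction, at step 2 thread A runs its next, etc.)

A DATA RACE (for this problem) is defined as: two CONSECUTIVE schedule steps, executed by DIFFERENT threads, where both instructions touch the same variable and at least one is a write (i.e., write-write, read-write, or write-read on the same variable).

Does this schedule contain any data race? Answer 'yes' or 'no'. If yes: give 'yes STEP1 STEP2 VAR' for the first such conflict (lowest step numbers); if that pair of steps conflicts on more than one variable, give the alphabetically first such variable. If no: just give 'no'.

Steps 1,2: B(y = y * 3) vs A(y = x + 1). RACE on y (W-W).
Steps 2,3: A(y = x + 1) vs B(x = y). RACE on x (R-W), y (W-R). Multiple vars; alphabetically first is x.
Steps 3,4: B(x = y) vs A(y = x). RACE on x (W-R), y (R-W). Multiple vars; alphabetically first is x.
First conflict at steps 1,2.

Answer: yes 1 2 y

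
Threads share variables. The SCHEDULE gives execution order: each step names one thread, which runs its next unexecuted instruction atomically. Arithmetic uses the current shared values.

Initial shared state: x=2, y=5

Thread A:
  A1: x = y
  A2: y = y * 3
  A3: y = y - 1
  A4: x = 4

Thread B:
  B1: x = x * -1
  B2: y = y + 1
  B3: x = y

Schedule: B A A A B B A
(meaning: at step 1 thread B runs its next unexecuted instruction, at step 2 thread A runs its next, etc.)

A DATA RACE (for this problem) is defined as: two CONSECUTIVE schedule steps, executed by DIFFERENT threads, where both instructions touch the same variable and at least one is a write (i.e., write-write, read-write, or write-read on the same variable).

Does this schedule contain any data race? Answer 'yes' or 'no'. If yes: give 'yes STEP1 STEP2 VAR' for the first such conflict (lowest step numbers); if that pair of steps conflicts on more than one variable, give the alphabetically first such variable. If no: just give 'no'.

Steps 1,2: B(x = x * -1) vs A(x = y). RACE on x (W-W).
Steps 2,3: same thread (A). No race.
Steps 3,4: same thread (A). No race.
Steps 4,5: A(y = y - 1) vs B(y = y + 1). RACE on y (W-W).
Steps 5,6: same thread (B). No race.
Steps 6,7: B(x = y) vs A(x = 4). RACE on x (W-W).
First conflict at steps 1,2.

Answer: yes 1 2 x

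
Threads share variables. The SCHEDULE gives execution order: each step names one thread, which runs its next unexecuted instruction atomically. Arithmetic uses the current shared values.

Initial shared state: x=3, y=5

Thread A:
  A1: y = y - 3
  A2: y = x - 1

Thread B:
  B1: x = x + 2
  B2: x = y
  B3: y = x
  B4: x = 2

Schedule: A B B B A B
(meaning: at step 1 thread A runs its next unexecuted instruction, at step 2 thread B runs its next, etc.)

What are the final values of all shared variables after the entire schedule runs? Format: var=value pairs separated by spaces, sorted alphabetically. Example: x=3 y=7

Step 1: thread A executes A1 (y = y - 3). Shared: x=3 y=2. PCs: A@1 B@0
Step 2: thread B executes B1 (x = x + 2). Shared: x=5 y=2. PCs: A@1 B@1
Step 3: thread B executes B2 (x = y). Shared: x=2 y=2. PCs: A@1 B@2
Step 4: thread B executes B3 (y = x). Shared: x=2 y=2. PCs: A@1 B@3
Step 5: thread A executes A2 (y = x - 1). Shared: x=2 y=1. PCs: A@2 B@3
Step 6: thread B executes B4 (x = 2). Shared: x=2 y=1. PCs: A@2 B@4

Answer: x=2 y=1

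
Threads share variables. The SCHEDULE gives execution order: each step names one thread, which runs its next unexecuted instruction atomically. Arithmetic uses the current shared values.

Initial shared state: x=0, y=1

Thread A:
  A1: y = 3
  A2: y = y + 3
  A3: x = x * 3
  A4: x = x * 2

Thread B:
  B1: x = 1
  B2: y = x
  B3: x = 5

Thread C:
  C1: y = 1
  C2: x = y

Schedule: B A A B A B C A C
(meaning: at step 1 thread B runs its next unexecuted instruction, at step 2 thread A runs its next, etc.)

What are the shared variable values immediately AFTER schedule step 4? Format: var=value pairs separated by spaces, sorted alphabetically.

Answer: x=1 y=1

Derivation:
Step 1: thread B executes B1 (x = 1). Shared: x=1 y=1. PCs: A@0 B@1 C@0
Step 2: thread A executes A1 (y = 3). Shared: x=1 y=3. PCs: A@1 B@1 C@0
Step 3: thread A executes A2 (y = y + 3). Shared: x=1 y=6. PCs: A@2 B@1 C@0
Step 4: thread B executes B2 (y = x). Shared: x=1 y=1. PCs: A@2 B@2 C@0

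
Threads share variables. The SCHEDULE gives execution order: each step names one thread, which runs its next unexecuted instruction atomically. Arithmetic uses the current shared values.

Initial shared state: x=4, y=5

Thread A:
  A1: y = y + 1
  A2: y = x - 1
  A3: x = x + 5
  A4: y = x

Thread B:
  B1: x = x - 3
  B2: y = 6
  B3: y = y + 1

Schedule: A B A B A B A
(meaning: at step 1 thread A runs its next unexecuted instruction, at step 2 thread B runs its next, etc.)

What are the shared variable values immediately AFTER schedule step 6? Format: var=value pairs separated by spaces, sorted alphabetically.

Step 1: thread A executes A1 (y = y + 1). Shared: x=4 y=6. PCs: A@1 B@0
Step 2: thread B executes B1 (x = x - 3). Shared: x=1 y=6. PCs: A@1 B@1
Step 3: thread A executes A2 (y = x - 1). Shared: x=1 y=0. PCs: A@2 B@1
Step 4: thread B executes B2 (y = 6). Shared: x=1 y=6. PCs: A@2 B@2
Step 5: thread A executes A3 (x = x + 5). Shared: x=6 y=6. PCs: A@3 B@2
Step 6: thread B executes B3 (y = y + 1). Shared: x=6 y=7. PCs: A@3 B@3

Answer: x=6 y=7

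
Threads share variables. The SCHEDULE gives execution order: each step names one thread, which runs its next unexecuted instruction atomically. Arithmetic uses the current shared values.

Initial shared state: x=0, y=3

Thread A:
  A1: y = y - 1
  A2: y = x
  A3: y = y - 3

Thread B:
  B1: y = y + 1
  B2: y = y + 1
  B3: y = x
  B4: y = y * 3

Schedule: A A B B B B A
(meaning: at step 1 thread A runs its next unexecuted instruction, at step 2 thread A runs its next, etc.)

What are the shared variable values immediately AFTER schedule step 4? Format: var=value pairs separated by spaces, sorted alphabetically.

Answer: x=0 y=2

Derivation:
Step 1: thread A executes A1 (y = y - 1). Shared: x=0 y=2. PCs: A@1 B@0
Step 2: thread A executes A2 (y = x). Shared: x=0 y=0. PCs: A@2 B@0
Step 3: thread B executes B1 (y = y + 1). Shared: x=0 y=1. PCs: A@2 B@1
Step 4: thread B executes B2 (y = y + 1). Shared: x=0 y=2. PCs: A@2 B@2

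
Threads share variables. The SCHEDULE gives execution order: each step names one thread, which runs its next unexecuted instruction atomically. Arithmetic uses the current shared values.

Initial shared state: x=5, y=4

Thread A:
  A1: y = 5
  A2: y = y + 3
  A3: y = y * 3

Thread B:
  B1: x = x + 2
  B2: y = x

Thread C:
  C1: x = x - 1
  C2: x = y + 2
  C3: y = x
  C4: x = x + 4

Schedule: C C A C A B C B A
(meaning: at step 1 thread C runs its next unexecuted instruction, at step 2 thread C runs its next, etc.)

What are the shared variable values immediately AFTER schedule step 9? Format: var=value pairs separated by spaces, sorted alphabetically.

Step 1: thread C executes C1 (x = x - 1). Shared: x=4 y=4. PCs: A@0 B@0 C@1
Step 2: thread C executes C2 (x = y + 2). Shared: x=6 y=4. PCs: A@0 B@0 C@2
Step 3: thread A executes A1 (y = 5). Shared: x=6 y=5. PCs: A@1 B@0 C@2
Step 4: thread C executes C3 (y = x). Shared: x=6 y=6. PCs: A@1 B@0 C@3
Step 5: thread A executes A2 (y = y + 3). Shared: x=6 y=9. PCs: A@2 B@0 C@3
Step 6: thread B executes B1 (x = x + 2). Shared: x=8 y=9. PCs: A@2 B@1 C@3
Step 7: thread C executes C4 (x = x + 4). Shared: x=12 y=9. PCs: A@2 B@1 C@4
Step 8: thread B executes B2 (y = x). Shared: x=12 y=12. PCs: A@2 B@2 C@4
Step 9: thread A executes A3 (y = y * 3). Shared: x=12 y=36. PCs: A@3 B@2 C@4

Answer: x=12 y=36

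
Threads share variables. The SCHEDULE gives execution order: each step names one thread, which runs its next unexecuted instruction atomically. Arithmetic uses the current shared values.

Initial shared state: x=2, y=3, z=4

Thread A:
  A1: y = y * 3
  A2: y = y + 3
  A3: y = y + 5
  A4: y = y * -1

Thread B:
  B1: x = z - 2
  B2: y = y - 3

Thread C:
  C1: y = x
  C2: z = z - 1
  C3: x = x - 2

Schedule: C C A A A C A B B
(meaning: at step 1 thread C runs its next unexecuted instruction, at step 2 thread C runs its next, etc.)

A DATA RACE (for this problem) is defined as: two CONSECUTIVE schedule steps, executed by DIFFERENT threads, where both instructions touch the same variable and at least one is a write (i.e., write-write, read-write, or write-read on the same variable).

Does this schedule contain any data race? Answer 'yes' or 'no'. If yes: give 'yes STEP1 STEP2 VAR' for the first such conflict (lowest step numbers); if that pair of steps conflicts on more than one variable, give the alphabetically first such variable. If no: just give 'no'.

Steps 1,2: same thread (C). No race.
Steps 2,3: C(r=z,w=z) vs A(r=y,w=y). No conflict.
Steps 3,4: same thread (A). No race.
Steps 4,5: same thread (A). No race.
Steps 5,6: A(r=y,w=y) vs C(r=x,w=x). No conflict.
Steps 6,7: C(r=x,w=x) vs A(r=y,w=y). No conflict.
Steps 7,8: A(r=y,w=y) vs B(r=z,w=x). No conflict.
Steps 8,9: same thread (B). No race.

Answer: no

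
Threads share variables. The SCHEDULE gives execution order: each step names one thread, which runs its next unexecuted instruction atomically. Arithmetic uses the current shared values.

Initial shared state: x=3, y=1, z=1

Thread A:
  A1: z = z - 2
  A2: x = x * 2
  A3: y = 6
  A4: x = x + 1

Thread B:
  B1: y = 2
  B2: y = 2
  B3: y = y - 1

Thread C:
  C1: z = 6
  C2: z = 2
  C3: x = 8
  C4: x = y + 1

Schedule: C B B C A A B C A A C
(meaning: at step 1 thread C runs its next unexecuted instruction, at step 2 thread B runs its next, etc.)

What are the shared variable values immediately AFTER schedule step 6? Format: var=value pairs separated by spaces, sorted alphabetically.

Step 1: thread C executes C1 (z = 6). Shared: x=3 y=1 z=6. PCs: A@0 B@0 C@1
Step 2: thread B executes B1 (y = 2). Shared: x=3 y=2 z=6. PCs: A@0 B@1 C@1
Step 3: thread B executes B2 (y = 2). Shared: x=3 y=2 z=6. PCs: A@0 B@2 C@1
Step 4: thread C executes C2 (z = 2). Shared: x=3 y=2 z=2. PCs: A@0 B@2 C@2
Step 5: thread A executes A1 (z = z - 2). Shared: x=3 y=2 z=0. PCs: A@1 B@2 C@2
Step 6: thread A executes A2 (x = x * 2). Shared: x=6 y=2 z=0. PCs: A@2 B@2 C@2

Answer: x=6 y=2 z=0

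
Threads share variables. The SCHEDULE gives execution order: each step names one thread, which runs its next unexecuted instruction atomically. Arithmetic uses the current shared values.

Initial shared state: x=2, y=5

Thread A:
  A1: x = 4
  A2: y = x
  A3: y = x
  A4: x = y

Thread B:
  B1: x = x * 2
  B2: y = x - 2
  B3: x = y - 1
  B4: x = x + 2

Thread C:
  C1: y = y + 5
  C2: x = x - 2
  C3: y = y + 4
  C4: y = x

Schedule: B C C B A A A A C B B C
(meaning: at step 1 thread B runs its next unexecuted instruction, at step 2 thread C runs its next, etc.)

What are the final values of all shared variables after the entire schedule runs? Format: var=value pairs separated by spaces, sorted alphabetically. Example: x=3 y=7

Answer: x=9 y=9

Derivation:
Step 1: thread B executes B1 (x = x * 2). Shared: x=4 y=5. PCs: A@0 B@1 C@0
Step 2: thread C executes C1 (y = y + 5). Shared: x=4 y=10. PCs: A@0 B@1 C@1
Step 3: thread C executes C2 (x = x - 2). Shared: x=2 y=10. PCs: A@0 B@1 C@2
Step 4: thread B executes B2 (y = x - 2). Shared: x=2 y=0. PCs: A@0 B@2 C@2
Step 5: thread A executes A1 (x = 4). Shared: x=4 y=0. PCs: A@1 B@2 C@2
Step 6: thread A executes A2 (y = x). Shared: x=4 y=4. PCs: A@2 B@2 C@2
Step 7: thread A executes A3 (y = x). Shared: x=4 y=4. PCs: A@3 B@2 C@2
Step 8: thread A executes A4 (x = y). Shared: x=4 y=4. PCs: A@4 B@2 C@2
Step 9: thread C executes C3 (y = y + 4). Shared: x=4 y=8. PCs: A@4 B@2 C@3
Step 10: thread B executes B3 (x = y - 1). Shared: x=7 y=8. PCs: A@4 B@3 C@3
Step 11: thread B executes B4 (x = x + 2). Shared: x=9 y=8. PCs: A@4 B@4 C@3
Step 12: thread C executes C4 (y = x). Shared: x=9 y=9. PCs: A@4 B@4 C@4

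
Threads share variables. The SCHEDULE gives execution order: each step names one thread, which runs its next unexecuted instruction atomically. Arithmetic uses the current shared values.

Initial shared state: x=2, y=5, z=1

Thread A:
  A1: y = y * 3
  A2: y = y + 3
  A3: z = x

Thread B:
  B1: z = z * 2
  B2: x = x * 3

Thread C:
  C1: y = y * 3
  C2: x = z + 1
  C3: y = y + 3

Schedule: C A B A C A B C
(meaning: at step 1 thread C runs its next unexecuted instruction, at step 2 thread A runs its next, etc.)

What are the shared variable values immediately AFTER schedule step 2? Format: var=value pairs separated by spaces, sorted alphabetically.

Step 1: thread C executes C1 (y = y * 3). Shared: x=2 y=15 z=1. PCs: A@0 B@0 C@1
Step 2: thread A executes A1 (y = y * 3). Shared: x=2 y=45 z=1. PCs: A@1 B@0 C@1

Answer: x=2 y=45 z=1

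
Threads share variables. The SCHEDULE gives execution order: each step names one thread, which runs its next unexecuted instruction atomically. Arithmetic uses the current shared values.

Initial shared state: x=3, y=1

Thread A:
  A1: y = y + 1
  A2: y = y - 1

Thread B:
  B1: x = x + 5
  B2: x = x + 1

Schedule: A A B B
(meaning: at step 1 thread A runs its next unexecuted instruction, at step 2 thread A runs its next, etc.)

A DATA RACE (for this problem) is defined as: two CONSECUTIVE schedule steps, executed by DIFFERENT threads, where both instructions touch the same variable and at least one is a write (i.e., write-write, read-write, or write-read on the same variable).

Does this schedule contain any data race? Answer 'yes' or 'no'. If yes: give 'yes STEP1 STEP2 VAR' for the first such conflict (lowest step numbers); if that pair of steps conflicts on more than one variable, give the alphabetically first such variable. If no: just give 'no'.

Steps 1,2: same thread (A). No race.
Steps 2,3: A(r=y,w=y) vs B(r=x,w=x). No conflict.
Steps 3,4: same thread (B). No race.

Answer: no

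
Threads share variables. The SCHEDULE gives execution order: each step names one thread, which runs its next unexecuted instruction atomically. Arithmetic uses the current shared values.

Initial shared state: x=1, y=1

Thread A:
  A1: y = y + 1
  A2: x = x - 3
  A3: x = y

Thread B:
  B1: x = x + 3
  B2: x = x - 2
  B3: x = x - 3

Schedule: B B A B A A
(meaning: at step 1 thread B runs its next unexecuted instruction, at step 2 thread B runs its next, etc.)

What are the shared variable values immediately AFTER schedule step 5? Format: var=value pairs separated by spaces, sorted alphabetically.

Answer: x=-4 y=2

Derivation:
Step 1: thread B executes B1 (x = x + 3). Shared: x=4 y=1. PCs: A@0 B@1
Step 2: thread B executes B2 (x = x - 2). Shared: x=2 y=1. PCs: A@0 B@2
Step 3: thread A executes A1 (y = y + 1). Shared: x=2 y=2. PCs: A@1 B@2
Step 4: thread B executes B3 (x = x - 3). Shared: x=-1 y=2. PCs: A@1 B@3
Step 5: thread A executes A2 (x = x - 3). Shared: x=-4 y=2. PCs: A@2 B@3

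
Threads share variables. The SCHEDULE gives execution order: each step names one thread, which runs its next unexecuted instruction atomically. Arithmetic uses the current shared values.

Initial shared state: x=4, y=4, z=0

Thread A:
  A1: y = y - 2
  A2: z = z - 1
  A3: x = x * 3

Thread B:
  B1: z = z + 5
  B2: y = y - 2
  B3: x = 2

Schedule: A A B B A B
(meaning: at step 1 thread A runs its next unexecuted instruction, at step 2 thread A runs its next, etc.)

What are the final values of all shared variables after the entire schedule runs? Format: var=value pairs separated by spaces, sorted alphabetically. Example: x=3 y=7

Answer: x=2 y=0 z=4

Derivation:
Step 1: thread A executes A1 (y = y - 2). Shared: x=4 y=2 z=0. PCs: A@1 B@0
Step 2: thread A executes A2 (z = z - 1). Shared: x=4 y=2 z=-1. PCs: A@2 B@0
Step 3: thread B executes B1 (z = z + 5). Shared: x=4 y=2 z=4. PCs: A@2 B@1
Step 4: thread B executes B2 (y = y - 2). Shared: x=4 y=0 z=4. PCs: A@2 B@2
Step 5: thread A executes A3 (x = x * 3). Shared: x=12 y=0 z=4. PCs: A@3 B@2
Step 6: thread B executes B3 (x = 2). Shared: x=2 y=0 z=4. PCs: A@3 B@3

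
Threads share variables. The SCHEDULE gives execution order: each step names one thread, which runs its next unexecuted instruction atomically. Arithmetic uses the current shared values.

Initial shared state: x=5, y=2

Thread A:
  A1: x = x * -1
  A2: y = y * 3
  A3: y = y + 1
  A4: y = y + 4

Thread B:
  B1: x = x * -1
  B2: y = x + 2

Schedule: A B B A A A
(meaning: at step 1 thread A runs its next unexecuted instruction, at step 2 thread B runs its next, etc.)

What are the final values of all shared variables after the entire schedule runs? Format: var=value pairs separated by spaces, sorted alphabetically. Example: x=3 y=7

Step 1: thread A executes A1 (x = x * -1). Shared: x=-5 y=2. PCs: A@1 B@0
Step 2: thread B executes B1 (x = x * -1). Shared: x=5 y=2. PCs: A@1 B@1
Step 3: thread B executes B2 (y = x + 2). Shared: x=5 y=7. PCs: A@1 B@2
Step 4: thread A executes A2 (y = y * 3). Shared: x=5 y=21. PCs: A@2 B@2
Step 5: thread A executes A3 (y = y + 1). Shared: x=5 y=22. PCs: A@3 B@2
Step 6: thread A executes A4 (y = y + 4). Shared: x=5 y=26. PCs: A@4 B@2

Answer: x=5 y=26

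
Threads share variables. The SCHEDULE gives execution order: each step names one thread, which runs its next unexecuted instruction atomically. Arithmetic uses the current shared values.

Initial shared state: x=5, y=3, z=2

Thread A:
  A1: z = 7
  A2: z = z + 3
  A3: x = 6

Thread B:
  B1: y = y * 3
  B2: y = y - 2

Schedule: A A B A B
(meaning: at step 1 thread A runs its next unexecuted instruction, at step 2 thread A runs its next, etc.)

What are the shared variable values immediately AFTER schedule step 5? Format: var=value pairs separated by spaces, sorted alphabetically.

Step 1: thread A executes A1 (z = 7). Shared: x=5 y=3 z=7. PCs: A@1 B@0
Step 2: thread A executes A2 (z = z + 3). Shared: x=5 y=3 z=10. PCs: A@2 B@0
Step 3: thread B executes B1 (y = y * 3). Shared: x=5 y=9 z=10. PCs: A@2 B@1
Step 4: thread A executes A3 (x = 6). Shared: x=6 y=9 z=10. PCs: A@3 B@1
Step 5: thread B executes B2 (y = y - 2). Shared: x=6 y=7 z=10. PCs: A@3 B@2

Answer: x=6 y=7 z=10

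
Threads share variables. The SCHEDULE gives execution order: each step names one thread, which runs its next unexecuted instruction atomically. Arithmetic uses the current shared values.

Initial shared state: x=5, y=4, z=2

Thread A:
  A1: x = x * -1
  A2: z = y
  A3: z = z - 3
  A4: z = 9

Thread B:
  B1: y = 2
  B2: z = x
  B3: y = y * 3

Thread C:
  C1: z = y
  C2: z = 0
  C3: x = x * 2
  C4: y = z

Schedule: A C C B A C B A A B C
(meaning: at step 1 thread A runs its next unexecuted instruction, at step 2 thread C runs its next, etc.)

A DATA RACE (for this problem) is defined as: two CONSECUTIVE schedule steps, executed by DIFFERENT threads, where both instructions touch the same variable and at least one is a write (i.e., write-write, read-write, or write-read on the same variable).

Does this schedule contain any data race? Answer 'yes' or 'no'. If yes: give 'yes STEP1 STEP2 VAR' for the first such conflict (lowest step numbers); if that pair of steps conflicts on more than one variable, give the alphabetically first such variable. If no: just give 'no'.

Steps 1,2: A(r=x,w=x) vs C(r=y,w=z). No conflict.
Steps 2,3: same thread (C). No race.
Steps 3,4: C(r=-,w=z) vs B(r=-,w=y). No conflict.
Steps 4,5: B(y = 2) vs A(z = y). RACE on y (W-R).
Steps 5,6: A(r=y,w=z) vs C(r=x,w=x). No conflict.
Steps 6,7: C(x = x * 2) vs B(z = x). RACE on x (W-R).
Steps 7,8: B(z = x) vs A(z = z - 3). RACE on z (W-W).
Steps 8,9: same thread (A). No race.
Steps 9,10: A(r=-,w=z) vs B(r=y,w=y). No conflict.
Steps 10,11: B(y = y * 3) vs C(y = z). RACE on y (W-W).
First conflict at steps 4,5.

Answer: yes 4 5 y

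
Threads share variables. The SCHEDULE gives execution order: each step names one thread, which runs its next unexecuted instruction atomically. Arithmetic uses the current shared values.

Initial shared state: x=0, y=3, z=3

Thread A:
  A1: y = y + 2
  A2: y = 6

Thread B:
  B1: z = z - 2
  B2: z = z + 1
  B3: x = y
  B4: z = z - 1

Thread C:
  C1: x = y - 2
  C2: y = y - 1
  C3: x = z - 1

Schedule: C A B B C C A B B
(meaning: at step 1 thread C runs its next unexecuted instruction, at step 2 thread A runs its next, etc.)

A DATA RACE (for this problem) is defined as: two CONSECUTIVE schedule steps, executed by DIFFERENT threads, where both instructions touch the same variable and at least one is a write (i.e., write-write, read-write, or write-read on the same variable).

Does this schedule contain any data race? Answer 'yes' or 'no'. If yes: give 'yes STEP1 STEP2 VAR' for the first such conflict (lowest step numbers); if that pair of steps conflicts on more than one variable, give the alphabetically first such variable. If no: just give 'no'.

Steps 1,2: C(x = y - 2) vs A(y = y + 2). RACE on y (R-W).
Steps 2,3: A(r=y,w=y) vs B(r=z,w=z). No conflict.
Steps 3,4: same thread (B). No race.
Steps 4,5: B(r=z,w=z) vs C(r=y,w=y). No conflict.
Steps 5,6: same thread (C). No race.
Steps 6,7: C(r=z,w=x) vs A(r=-,w=y). No conflict.
Steps 7,8: A(y = 6) vs B(x = y). RACE on y (W-R).
Steps 8,9: same thread (B). No race.
First conflict at steps 1,2.

Answer: yes 1 2 y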